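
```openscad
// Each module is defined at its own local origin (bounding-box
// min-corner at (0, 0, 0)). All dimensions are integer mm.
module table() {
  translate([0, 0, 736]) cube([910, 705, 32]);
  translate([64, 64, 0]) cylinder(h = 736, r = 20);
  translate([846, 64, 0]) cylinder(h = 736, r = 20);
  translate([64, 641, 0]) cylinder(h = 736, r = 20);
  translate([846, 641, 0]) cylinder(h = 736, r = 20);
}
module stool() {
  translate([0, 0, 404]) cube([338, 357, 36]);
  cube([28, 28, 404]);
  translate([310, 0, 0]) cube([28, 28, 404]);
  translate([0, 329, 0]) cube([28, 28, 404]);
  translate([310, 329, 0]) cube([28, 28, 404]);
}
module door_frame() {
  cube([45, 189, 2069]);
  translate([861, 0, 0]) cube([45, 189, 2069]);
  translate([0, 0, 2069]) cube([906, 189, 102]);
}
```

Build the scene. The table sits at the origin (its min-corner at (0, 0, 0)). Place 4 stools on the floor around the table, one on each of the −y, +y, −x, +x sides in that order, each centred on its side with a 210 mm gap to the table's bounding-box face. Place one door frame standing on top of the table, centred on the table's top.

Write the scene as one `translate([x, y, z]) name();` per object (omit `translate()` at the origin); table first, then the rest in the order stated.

table();
translate([286, -567, 0]) stool();
translate([286, 915, 0]) stool();
translate([-548, 174, 0]) stool();
translate([1120, 174, 0]) stool();
translate([2, 258, 768]) door_frame();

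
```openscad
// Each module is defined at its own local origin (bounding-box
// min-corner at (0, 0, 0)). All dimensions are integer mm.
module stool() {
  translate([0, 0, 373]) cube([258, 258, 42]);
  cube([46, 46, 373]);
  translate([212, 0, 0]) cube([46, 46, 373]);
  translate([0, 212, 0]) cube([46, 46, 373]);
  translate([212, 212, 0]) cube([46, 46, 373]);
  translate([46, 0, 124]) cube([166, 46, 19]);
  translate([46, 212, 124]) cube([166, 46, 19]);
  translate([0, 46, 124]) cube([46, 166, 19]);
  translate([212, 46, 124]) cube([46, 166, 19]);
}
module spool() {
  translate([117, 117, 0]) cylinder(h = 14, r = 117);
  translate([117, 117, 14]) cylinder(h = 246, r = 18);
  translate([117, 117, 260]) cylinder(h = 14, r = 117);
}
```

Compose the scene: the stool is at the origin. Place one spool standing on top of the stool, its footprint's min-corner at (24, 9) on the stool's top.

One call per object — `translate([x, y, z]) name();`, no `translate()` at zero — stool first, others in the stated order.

stool();
translate([24, 9, 415]) spool();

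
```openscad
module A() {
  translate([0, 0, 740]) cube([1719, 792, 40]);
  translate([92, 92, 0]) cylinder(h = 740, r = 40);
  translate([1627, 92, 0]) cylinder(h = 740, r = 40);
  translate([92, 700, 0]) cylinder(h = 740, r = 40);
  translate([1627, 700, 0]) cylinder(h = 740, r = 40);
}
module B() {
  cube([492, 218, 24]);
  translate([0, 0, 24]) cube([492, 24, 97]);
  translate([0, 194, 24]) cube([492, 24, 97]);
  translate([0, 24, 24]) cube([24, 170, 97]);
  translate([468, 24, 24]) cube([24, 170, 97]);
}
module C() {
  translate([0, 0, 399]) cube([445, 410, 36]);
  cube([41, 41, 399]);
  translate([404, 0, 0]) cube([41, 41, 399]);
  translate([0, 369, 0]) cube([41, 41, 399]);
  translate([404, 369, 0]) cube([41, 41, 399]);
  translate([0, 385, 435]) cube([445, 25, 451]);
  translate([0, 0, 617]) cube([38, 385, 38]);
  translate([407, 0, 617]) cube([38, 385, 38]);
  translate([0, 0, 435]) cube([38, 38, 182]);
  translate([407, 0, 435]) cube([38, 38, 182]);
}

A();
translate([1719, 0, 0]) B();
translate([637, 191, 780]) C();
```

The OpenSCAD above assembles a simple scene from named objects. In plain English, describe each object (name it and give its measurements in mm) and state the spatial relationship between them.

A is a rectangular dining table. The top is 1719×792×40 mm with its upper surface at z = 780 mm. It stands on four round legs of 80 mm diameter, each leg's bounding box inset 52 mm from the nearest pair of top edges, running from the floor to the underside of the top.

B is an open storage box with external size 492×218×121 mm and wall thickness 24 mm (the base is also 24 mm thick). The base covers the whole footprint; the four walls stand on the base, with the y-facing walls full-width and the x-facing walls fitting between their inner faces.

C is a chair. The seat is a 445×410×36 mm slab with its top at z = 435 mm, on four 41×41 mm corner legs (flush with the seat edges, standing on z = 0). A flat backrest 25 mm thick, 451 mm tall, spans the full seat width and rises from the seat top along its +y edge, rear face flush with the rear of the seat. Two armrests of 38×38 mm section run along each side from the seat's front edge to the front of the backrest, top faces 220 mm above the seat top and outer faces flush with the seat's x-edges; a 38×38 mm post under the front of each armrest stands on the seat at the front corner.

The open box is against the table's +x side, with their −y faces flush. The chair is on top of the table, centred.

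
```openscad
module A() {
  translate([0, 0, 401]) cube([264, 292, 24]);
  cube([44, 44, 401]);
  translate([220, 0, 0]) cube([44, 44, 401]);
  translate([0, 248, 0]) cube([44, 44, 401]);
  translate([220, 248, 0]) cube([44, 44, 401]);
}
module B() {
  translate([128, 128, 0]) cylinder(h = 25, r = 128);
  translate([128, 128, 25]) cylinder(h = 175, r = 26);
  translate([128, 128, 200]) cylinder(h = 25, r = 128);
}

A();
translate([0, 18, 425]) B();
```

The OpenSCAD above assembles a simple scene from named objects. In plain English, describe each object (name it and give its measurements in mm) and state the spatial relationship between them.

A is a four-legged stool. The seat is a 264×292×24 mm slab whose top surface is at z = 425 mm; four square legs, each 44×44 mm in cross-section, run from the floor (z = 0) to the underside of the seat, each flush with a corner of the seat.

B is a spool: two coaxial disc flanges of radius 128 mm and thickness 25 mm, joined by a core cylinder of radius 26 mm and height 175 mm. The lower flange rests on z = 0 and the three cylinders share a vertical axis.

The spool is on top of the stool.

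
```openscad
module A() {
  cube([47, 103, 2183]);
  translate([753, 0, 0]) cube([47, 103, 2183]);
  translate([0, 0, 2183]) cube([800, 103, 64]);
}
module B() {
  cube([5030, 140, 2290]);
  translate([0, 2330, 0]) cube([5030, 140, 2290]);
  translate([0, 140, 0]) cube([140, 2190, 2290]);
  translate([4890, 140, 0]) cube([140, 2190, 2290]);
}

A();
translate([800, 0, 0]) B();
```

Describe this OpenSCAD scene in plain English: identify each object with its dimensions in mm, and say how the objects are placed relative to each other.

A is a rectangular door frame: two vertical jambs of 47×103 mm section, 2183 mm tall, with a clear opening 706 mm wide between their inner faces. A header 64 mm tall and 103 mm deep lies on top of the jambs and spans the full outside width.

B is a box-shaped house frame (walls only): outside footprint 5030×2470 mm, wall height 2290 mm, wall thickness 140 mm. The two y-facing walls run the full x-width; the two x-facing walls fit between the inner faces of the y-facing walls.

The house frame is against the door frame's +x side, with their −y faces flush.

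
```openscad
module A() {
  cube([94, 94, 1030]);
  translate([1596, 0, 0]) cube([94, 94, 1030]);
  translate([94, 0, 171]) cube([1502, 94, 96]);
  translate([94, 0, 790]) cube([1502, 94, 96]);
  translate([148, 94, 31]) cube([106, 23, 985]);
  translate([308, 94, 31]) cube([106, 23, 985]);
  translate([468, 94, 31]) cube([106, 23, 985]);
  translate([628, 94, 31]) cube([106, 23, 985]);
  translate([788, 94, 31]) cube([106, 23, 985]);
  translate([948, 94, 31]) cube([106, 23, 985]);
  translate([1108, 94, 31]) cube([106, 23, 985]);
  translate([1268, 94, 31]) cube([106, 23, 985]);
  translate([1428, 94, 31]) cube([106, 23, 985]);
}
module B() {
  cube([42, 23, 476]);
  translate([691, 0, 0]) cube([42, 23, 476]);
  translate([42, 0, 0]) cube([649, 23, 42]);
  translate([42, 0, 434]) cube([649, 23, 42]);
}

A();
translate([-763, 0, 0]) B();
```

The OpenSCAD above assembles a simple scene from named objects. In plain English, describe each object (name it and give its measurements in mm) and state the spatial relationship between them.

A is a fence section. Two 94×94 mm posts, 1030 mm tall, stand on the floor with a clear span of 1502 mm between their inner faces. Two horizontal rails of 94×96 mm section span the gap between the posts with their undersides at z = 171 mm and z = 790 mm, flush with the posts' −y face. 9 pickets, each 106 mm wide, 23 mm thick and 985 mm tall, are fixed to the +y face of the rails with their bottoms at z = 31 mm, evenly spaced across the span with equal gaps (rounded down to the nearest mm) at the −x end and between each pair — any rounding remainder accumulates at the +x end.

B is a picture frame with a 649×392 mm rectangular opening (x by z) and a uniform 42 mm border on every side. Frame depth is 23 mm along y. It is built from two vertical stiles running the full outside height and two horizontal rails spanning the gap between the stiles.

The picture frame is on the floor beside the fence section on its −x side.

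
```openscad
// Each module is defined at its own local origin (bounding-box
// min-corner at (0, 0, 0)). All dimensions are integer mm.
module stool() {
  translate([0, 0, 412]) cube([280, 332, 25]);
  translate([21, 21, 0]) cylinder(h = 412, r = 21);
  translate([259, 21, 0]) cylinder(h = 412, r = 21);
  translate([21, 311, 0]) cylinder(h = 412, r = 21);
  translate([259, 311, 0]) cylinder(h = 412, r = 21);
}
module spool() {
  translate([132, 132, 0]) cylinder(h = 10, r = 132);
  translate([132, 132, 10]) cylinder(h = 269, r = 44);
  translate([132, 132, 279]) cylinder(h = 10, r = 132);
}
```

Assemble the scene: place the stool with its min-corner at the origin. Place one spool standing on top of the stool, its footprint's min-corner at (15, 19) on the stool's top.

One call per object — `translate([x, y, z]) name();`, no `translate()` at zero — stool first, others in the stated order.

stool();
translate([15, 19, 437]) spool();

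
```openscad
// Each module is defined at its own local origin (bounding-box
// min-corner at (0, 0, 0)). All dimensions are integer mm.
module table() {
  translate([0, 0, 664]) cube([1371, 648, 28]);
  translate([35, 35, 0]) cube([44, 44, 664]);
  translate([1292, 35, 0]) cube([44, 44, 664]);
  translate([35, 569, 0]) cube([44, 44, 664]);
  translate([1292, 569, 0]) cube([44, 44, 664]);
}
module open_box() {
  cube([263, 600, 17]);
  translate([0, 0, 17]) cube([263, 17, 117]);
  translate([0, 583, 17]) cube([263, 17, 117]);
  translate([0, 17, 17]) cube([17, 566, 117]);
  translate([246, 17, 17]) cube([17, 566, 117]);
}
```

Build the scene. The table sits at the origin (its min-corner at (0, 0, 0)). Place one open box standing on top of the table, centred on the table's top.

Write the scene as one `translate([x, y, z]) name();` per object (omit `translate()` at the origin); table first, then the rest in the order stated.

table();
translate([554, 24, 692]) open_box();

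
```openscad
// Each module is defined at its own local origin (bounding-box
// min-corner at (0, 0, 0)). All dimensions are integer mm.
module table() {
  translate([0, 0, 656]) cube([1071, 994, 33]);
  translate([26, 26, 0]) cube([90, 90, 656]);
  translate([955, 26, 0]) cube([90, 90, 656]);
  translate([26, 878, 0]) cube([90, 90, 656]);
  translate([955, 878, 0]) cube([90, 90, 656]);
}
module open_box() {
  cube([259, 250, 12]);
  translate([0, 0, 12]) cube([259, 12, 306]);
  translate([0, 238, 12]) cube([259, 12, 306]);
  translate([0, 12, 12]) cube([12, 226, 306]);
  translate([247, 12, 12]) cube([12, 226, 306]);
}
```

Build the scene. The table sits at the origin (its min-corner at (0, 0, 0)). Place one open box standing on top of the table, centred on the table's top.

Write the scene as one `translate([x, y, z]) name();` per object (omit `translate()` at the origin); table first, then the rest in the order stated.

table();
translate([406, 372, 689]) open_box();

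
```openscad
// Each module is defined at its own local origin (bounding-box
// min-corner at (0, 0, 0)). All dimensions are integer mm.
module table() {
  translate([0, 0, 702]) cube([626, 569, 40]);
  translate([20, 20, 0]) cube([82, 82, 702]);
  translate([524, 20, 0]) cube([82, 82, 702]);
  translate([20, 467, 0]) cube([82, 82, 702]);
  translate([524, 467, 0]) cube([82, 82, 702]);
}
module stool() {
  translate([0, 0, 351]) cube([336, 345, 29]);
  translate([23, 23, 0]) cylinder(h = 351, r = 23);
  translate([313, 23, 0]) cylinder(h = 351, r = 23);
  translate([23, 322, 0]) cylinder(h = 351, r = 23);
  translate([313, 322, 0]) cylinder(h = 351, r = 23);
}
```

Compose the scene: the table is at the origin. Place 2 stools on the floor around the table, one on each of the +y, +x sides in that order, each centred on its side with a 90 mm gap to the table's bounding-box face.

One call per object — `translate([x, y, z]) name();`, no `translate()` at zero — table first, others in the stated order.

table();
translate([145, 659, 0]) stool();
translate([716, 112, 0]) stool();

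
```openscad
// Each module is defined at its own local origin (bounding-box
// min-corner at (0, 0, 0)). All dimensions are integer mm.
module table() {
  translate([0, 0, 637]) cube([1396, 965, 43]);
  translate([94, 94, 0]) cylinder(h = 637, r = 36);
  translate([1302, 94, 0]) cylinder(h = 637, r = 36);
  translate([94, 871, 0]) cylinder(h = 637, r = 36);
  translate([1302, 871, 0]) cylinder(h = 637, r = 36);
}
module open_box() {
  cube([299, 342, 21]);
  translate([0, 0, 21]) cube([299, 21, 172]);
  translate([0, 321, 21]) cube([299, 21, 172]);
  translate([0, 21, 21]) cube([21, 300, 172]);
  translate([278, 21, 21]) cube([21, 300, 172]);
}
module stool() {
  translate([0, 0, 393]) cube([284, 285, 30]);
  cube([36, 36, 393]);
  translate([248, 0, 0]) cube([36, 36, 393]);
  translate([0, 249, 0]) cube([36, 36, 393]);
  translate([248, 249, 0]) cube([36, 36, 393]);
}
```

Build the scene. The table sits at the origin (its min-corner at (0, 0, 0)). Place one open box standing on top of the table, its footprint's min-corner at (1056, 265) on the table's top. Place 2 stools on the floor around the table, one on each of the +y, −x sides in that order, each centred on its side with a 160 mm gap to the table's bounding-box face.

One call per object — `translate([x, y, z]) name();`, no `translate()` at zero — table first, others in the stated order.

table();
translate([1056, 265, 680]) open_box();
translate([556, 1125, 0]) stool();
translate([-444, 340, 0]) stool();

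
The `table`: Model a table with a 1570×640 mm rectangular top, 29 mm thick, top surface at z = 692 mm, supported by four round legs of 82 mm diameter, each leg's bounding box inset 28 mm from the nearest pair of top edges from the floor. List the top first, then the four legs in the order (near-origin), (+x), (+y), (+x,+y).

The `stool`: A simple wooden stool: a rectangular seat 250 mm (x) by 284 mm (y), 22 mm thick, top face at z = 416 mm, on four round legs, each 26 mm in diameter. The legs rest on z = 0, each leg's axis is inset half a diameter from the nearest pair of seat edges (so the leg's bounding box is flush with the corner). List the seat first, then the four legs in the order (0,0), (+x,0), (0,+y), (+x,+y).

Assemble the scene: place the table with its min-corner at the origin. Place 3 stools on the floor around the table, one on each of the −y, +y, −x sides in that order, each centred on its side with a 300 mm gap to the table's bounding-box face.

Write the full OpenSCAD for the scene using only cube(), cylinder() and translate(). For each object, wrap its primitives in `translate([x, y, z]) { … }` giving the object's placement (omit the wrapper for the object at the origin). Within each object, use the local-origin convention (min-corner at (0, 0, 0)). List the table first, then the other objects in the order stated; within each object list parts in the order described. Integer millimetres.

translate([0, 0, 663]) cube([1570, 640, 29]);
translate([69, 69, 0]) cylinder(h = 663, r = 41);
translate([1501, 69, 0]) cylinder(h = 663, r = 41);
translate([69, 571, 0]) cylinder(h = 663, r = 41);
translate([1501, 571, 0]) cylinder(h = 663, r = 41);
translate([660, -584, 0]) {
  translate([0, 0, 394]) cube([250, 284, 22]);
  translate([13, 13, 0]) cylinder(h = 394, r = 13);
  translate([237, 13, 0]) cylinder(h = 394, r = 13);
  translate([13, 271, 0]) cylinder(h = 394, r = 13);
  translate([237, 271, 0]) cylinder(h = 394, r = 13);
}
translate([660, 940, 0]) {
  translate([0, 0, 394]) cube([250, 284, 22]);
  translate([13, 13, 0]) cylinder(h = 394, r = 13);
  translate([237, 13, 0]) cylinder(h = 394, r = 13);
  translate([13, 271, 0]) cylinder(h = 394, r = 13);
  translate([237, 271, 0]) cylinder(h = 394, r = 13);
}
translate([-550, 178, 0]) {
  translate([0, 0, 394]) cube([250, 284, 22]);
  translate([13, 13, 0]) cylinder(h = 394, r = 13);
  translate([237, 13, 0]) cylinder(h = 394, r = 13);
  translate([13, 271, 0]) cylinder(h = 394, r = 13);
  translate([237, 271, 0]) cylinder(h = 394, r = 13);
}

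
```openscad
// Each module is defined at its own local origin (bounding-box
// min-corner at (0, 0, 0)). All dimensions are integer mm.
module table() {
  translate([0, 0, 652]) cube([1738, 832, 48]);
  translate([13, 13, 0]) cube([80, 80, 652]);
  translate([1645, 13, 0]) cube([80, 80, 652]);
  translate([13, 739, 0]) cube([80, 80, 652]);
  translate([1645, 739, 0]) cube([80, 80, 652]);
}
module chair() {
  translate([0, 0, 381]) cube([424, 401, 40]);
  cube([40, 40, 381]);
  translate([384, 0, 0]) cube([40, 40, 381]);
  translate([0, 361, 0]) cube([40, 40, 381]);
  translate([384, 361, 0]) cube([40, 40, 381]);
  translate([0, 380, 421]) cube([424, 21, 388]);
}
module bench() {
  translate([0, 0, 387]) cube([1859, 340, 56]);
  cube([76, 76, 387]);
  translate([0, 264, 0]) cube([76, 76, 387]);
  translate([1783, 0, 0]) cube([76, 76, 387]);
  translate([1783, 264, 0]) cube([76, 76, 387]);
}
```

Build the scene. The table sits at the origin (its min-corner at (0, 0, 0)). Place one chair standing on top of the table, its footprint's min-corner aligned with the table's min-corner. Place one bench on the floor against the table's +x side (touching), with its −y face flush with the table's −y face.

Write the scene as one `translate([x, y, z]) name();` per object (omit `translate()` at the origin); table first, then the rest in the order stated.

table();
translate([0, 0, 700]) chair();
translate([1738, 0, 0]) bench();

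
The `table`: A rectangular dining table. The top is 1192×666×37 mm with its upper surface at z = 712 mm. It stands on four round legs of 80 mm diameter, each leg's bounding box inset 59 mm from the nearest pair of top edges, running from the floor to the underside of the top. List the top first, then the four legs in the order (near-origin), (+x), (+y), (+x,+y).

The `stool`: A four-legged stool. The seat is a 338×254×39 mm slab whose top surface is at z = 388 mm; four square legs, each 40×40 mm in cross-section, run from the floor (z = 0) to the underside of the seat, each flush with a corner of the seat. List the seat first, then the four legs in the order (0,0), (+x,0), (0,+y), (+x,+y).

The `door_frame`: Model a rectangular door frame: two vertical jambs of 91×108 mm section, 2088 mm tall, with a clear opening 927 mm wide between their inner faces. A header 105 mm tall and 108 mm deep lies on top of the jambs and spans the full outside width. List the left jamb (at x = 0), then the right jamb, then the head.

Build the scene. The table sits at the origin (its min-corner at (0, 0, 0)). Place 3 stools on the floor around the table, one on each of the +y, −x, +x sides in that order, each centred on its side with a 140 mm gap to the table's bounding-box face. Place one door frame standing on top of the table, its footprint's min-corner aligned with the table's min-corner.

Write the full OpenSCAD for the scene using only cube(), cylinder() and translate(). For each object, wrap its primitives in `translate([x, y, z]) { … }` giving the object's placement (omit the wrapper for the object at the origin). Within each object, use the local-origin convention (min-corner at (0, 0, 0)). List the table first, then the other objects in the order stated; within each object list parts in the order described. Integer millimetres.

translate([0, 0, 675]) cube([1192, 666, 37]);
translate([99, 99, 0]) cylinder(h = 675, r = 40);
translate([1093, 99, 0]) cylinder(h = 675, r = 40);
translate([99, 567, 0]) cylinder(h = 675, r = 40);
translate([1093, 567, 0]) cylinder(h = 675, r = 40);
translate([427, 806, 0]) {
  translate([0, 0, 349]) cube([338, 254, 39]);
  cube([40, 40, 349]);
  translate([298, 0, 0]) cube([40, 40, 349]);
  translate([0, 214, 0]) cube([40, 40, 349]);
  translate([298, 214, 0]) cube([40, 40, 349]);
}
translate([-478, 206, 0]) {
  translate([0, 0, 349]) cube([338, 254, 39]);
  cube([40, 40, 349]);
  translate([298, 0, 0]) cube([40, 40, 349]);
  translate([0, 214, 0]) cube([40, 40, 349]);
  translate([298, 214, 0]) cube([40, 40, 349]);
}
translate([1332, 206, 0]) {
  translate([0, 0, 349]) cube([338, 254, 39]);
  cube([40, 40, 349]);
  translate([298, 0, 0]) cube([40, 40, 349]);
  translate([0, 214, 0]) cube([40, 40, 349]);
  translate([298, 214, 0]) cube([40, 40, 349]);
}
translate([0, 0, 712]) {
  cube([91, 108, 2088]);
  translate([1018, 0, 0]) cube([91, 108, 2088]);
  translate([0, 0, 2088]) cube([1109, 108, 105]);
}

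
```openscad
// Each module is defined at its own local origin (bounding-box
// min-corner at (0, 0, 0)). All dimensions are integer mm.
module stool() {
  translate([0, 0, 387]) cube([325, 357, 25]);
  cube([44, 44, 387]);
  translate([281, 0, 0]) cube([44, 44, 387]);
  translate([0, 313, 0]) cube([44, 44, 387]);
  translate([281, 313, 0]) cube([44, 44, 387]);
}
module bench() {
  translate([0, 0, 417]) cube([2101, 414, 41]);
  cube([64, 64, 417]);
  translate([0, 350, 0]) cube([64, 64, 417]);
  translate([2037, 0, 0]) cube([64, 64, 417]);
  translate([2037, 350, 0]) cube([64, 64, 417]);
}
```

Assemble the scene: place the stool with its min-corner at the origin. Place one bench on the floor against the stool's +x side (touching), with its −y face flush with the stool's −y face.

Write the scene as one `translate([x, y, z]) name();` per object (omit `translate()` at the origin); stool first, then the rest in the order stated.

stool();
translate([325, 0, 0]) bench();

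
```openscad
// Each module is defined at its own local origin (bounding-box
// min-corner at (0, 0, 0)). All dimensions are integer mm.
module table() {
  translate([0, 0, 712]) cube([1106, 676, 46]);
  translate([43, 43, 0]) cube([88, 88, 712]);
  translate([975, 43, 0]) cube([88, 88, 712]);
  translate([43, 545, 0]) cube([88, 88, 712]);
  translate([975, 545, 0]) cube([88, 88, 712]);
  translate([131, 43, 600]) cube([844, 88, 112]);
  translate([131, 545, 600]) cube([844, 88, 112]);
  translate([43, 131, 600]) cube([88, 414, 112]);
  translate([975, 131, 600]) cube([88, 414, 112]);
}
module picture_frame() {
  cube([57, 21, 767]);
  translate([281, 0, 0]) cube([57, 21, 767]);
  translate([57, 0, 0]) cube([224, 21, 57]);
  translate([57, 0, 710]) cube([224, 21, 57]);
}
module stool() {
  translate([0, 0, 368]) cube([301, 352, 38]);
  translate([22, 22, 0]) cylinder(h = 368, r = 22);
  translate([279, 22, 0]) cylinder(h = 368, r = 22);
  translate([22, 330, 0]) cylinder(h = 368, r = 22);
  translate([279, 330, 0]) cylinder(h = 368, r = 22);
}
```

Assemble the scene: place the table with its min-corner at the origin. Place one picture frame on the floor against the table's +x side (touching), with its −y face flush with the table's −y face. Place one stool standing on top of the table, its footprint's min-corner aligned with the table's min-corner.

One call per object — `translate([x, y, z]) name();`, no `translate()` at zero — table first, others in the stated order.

table();
translate([1106, 0, 0]) picture_frame();
translate([0, 0, 758]) stool();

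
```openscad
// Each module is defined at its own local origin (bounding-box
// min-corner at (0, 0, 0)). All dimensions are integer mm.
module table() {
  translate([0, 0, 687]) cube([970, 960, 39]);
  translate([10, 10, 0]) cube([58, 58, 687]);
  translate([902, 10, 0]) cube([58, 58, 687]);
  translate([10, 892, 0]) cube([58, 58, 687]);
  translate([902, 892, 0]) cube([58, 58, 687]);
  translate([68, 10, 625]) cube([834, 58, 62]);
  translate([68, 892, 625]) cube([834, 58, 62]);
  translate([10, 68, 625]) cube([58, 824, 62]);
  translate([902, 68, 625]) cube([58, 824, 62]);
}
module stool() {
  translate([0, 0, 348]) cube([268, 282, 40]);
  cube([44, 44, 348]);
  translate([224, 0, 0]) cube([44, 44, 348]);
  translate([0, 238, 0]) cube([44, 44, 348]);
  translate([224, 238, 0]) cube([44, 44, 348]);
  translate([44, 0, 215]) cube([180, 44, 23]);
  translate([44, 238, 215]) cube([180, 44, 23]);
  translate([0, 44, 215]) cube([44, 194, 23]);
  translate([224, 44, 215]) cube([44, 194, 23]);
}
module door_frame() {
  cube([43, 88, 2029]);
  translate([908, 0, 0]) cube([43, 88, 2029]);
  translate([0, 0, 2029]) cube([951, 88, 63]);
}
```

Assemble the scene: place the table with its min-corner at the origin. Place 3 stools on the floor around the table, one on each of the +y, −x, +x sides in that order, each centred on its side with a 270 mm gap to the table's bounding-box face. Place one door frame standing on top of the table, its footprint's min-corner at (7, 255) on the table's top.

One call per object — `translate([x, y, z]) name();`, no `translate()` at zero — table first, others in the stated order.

table();
translate([351, 1230, 0]) stool();
translate([-538, 339, 0]) stool();
translate([1240, 339, 0]) stool();
translate([7, 255, 726]) door_frame();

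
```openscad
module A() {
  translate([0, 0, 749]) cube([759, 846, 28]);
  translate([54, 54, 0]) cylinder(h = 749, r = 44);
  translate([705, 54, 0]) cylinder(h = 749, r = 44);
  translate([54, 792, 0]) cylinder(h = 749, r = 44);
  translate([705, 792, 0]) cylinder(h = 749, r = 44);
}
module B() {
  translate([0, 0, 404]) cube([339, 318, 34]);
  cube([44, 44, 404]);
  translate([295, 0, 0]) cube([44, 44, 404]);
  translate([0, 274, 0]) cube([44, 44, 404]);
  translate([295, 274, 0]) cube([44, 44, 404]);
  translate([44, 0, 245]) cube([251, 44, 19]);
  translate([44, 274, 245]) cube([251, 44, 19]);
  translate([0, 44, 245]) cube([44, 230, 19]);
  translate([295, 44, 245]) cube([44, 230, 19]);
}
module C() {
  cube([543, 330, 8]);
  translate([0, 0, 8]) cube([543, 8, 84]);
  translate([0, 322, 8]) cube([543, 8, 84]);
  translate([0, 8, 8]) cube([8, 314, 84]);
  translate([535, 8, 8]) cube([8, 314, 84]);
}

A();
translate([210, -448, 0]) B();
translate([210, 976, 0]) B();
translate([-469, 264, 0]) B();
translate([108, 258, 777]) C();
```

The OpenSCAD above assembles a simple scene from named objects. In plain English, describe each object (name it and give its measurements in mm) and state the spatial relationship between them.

A is a table: top 759 mm (x) × 846 mm (y), 28 mm thick, upper face at z = 777 mm, on four round legs of 88 mm diameter, each leg's bounding box inset 10 mm from the nearest pair of top edges, running from z = 0 to the bottom of the top.

B is a four-legged stool. The seat is 339×318 mm, 34 mm thick, top at z = 438 mm. It stands on four square legs, each 44×44 mm in cross-section, from z = 0 to the seat underside, each flush with a corner of the seat. Four stretchers, 44 mm wide and 19 mm tall, connect adjacent legs with their undersides at z = 245 mm, each running between the inner faces of the legs it joins and aligned with the legs' outer faces on the other axis.

C is an open storage box with external size 543×330×92 mm and wall thickness 8 mm (the base is also 8 mm thick). The base covers the whole footprint; the four walls stand on the base, with the y-facing walls full-width and the x-facing walls fitting between their inner faces.

Three stools sit around the table at the −y, +y, −x sides. The open box is on top of the table, centred.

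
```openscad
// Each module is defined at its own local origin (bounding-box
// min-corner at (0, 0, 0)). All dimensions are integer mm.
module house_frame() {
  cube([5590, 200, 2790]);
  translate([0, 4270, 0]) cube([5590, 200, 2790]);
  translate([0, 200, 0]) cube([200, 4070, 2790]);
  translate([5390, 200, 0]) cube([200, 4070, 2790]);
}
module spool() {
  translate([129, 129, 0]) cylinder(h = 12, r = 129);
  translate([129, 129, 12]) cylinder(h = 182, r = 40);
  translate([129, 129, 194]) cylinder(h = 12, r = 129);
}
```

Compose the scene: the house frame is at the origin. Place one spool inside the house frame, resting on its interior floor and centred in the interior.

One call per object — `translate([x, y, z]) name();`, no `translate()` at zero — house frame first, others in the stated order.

house_frame();
translate([2666, 2106, 0]) spool();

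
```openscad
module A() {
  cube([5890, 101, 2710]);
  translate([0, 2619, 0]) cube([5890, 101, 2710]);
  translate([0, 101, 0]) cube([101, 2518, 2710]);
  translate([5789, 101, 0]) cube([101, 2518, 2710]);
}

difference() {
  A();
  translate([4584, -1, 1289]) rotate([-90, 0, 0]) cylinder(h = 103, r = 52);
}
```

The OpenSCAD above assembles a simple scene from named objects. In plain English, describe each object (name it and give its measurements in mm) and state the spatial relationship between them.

A is the wall frame of a small rectangular building: four walls, each 2710 mm tall and 101 mm thick, enclosing a footprint 5890 mm (x) by 2720 mm (y) outside-to-outside, with no floor or roof. The front and back walls (the −y and +y sides) span the full width; the two side walls fit between them.

The house frame has a circular hole of radius 52 mm through its front wall, centred at (x = 4584, z = 1289).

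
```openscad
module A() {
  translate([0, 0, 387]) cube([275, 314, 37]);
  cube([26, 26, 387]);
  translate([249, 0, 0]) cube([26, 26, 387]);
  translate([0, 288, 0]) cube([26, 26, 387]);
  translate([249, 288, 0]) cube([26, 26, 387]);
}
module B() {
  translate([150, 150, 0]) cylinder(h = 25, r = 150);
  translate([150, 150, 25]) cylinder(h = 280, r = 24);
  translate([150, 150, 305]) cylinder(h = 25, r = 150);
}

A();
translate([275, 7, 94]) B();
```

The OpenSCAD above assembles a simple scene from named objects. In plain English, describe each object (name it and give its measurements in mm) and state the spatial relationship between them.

A is a simple wooden stool: a rectangular seat 275 mm (x) by 314 mm (y), 37 mm thick, top face at z = 424 mm, on four square legs, each 26×26 mm in cross-section. The legs rest on z = 0, each flush with a corner of the seat.

B is a spool: two coaxial disc flanges of radius 150 mm and thickness 25 mm, joined by a core cylinder of radius 24 mm and height 280 mm. The lower flange rests on z = 0 and the three cylinders share a vertical axis.

The spool is beside the stool with their tops flush at z = 424.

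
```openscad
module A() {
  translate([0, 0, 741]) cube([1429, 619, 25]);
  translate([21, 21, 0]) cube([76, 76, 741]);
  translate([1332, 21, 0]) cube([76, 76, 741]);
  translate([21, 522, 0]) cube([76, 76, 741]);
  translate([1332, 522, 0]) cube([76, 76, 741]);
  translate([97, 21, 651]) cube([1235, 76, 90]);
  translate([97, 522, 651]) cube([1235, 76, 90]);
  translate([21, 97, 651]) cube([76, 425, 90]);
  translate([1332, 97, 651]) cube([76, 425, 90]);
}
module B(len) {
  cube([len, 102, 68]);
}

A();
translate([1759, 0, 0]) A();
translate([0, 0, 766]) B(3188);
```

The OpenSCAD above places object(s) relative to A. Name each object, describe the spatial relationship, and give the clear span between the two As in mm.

Second table starts at x = 1759; first ends at x = 1429; clear span = 1759 − 1429 = 330 mm.

A is a table. B is a beam. A beam spans the tops of two tables. The clear span between the two tables is 330 mm.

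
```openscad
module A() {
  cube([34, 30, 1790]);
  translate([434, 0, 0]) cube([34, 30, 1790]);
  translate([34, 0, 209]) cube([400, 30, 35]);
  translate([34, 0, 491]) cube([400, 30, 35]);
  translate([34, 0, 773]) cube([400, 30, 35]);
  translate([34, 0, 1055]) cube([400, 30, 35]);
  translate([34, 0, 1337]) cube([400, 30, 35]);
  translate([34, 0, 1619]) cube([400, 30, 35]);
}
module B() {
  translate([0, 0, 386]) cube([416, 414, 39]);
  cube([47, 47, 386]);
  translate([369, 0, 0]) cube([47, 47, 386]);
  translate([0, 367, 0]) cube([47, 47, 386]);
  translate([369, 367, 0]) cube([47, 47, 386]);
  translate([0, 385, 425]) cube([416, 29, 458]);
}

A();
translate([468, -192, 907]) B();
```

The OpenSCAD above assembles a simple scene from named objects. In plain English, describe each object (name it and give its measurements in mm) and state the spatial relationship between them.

A is a straight ladder. Two 34×30 mm vertical rails, 1790 mm tall, stand 468 mm apart (outside-to-outside) with their front faces coplanar on the −y side. 6 rungs, each 30 mm deep and 35 mm tall, span between the inner faces of the rails, front faces flush with the rails. The lowest rung's underside is at z = 209 mm and rungs are spaced 282 mm apart (underside to underside).

B is a chair. The seat is a 416×414×39 mm slab with its top at z = 425 mm, on four 47×47 mm corner legs (flush with the seat edges, standing on z = 0). A flat backrest 29 mm thick, 458 mm tall, spans the full seat width and rises from the seat top along its +y edge, rear face flush with the rear of the seat.

The chair is beside the ladder with their tops flush at z = 1790.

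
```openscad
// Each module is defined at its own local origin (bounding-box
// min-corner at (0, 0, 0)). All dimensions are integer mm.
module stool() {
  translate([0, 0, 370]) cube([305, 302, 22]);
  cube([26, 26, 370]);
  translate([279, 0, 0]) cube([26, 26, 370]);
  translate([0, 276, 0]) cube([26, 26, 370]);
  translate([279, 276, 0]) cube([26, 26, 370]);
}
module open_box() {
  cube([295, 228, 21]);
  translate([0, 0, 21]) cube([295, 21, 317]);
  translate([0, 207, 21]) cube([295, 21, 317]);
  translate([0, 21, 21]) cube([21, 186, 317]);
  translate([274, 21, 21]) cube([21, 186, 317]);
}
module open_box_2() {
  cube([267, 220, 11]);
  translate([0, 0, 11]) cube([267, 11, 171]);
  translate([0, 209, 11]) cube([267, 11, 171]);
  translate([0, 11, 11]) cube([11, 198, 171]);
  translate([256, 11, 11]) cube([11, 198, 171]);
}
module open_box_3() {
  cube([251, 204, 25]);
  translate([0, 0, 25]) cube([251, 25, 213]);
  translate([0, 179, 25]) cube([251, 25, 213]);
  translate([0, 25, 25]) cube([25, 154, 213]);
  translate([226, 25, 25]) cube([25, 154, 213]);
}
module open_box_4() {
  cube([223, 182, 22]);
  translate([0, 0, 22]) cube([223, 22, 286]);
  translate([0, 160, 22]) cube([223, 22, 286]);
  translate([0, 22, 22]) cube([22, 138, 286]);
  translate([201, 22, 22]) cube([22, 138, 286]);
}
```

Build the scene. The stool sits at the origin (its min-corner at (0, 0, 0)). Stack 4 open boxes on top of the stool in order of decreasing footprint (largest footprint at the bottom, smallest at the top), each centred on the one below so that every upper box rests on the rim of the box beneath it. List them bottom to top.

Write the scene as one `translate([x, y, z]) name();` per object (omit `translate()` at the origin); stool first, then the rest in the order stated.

stool();
translate([5, 37, 392]) open_box();
translate([19, 41, 730]) open_box_2();
translate([27, 49, 912]) open_box_3();
translate([41, 60, 1150]) open_box_4();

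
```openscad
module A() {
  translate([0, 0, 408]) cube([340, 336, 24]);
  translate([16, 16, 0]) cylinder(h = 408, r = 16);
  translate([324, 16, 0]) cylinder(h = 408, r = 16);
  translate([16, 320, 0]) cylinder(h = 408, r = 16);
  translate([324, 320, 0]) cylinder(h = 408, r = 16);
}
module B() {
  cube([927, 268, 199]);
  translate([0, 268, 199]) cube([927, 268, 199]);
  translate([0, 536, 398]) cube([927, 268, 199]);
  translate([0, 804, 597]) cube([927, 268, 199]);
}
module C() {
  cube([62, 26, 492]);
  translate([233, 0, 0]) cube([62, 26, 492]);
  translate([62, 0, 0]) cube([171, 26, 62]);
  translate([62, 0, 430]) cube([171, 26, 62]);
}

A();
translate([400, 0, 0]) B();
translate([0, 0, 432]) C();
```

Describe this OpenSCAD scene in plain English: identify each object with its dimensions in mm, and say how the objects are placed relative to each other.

A is a four-legged stool. The seat is 340×336 mm, 24 mm thick, top at z = 432 mm. It stands on four round legs, each 32 mm in diameter, from z = 0 to the seat underside, each leg's axis is inset half a diameter from the nearest pair of seat edges (so the leg's bounding box is flush with the corner).

B is a run of 4 identical solid stair steps. Each tread is 927×268 mm and each step block is 199 mm high. Step 1 rests on the floor; step k is offset from step 1 by (k−1)×268 mm in y and (k−1)×199 mm in z.

C is a picture frame with a 171×368 mm rectangular opening (x by z) and a uniform 62 mm border on every side. Frame depth is 26 mm along y. It is built from two vertical stiles running the full outside height and two horizontal rails spanning the gap between the stiles.

The staircase is on the floor beside the stool on its +x side. The picture frame is on top of the stool.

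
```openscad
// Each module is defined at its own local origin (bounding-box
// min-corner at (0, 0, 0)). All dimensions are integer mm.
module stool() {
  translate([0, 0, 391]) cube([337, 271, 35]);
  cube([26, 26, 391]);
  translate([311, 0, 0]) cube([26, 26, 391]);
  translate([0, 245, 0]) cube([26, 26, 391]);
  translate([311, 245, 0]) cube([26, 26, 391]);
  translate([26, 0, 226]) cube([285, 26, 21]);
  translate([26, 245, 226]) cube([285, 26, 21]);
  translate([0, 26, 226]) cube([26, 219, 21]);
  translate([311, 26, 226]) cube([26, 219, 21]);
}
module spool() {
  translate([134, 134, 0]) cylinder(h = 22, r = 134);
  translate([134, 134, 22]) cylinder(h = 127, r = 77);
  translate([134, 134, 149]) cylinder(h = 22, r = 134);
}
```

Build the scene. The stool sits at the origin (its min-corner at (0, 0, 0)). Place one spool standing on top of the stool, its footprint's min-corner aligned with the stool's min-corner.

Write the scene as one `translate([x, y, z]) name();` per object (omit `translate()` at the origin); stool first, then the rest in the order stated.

stool();
translate([0, 0, 426]) spool();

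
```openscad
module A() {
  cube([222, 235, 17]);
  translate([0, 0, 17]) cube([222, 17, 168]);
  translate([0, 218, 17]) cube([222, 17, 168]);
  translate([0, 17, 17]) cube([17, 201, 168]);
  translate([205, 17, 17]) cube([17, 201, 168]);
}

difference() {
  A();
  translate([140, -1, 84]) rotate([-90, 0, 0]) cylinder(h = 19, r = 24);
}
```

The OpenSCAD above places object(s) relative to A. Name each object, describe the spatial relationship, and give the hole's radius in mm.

A is an open box. The open box has a circular hole through its front wall. The hole's radius is 24 mm.

The subtracted cylinder has r = 24 mm.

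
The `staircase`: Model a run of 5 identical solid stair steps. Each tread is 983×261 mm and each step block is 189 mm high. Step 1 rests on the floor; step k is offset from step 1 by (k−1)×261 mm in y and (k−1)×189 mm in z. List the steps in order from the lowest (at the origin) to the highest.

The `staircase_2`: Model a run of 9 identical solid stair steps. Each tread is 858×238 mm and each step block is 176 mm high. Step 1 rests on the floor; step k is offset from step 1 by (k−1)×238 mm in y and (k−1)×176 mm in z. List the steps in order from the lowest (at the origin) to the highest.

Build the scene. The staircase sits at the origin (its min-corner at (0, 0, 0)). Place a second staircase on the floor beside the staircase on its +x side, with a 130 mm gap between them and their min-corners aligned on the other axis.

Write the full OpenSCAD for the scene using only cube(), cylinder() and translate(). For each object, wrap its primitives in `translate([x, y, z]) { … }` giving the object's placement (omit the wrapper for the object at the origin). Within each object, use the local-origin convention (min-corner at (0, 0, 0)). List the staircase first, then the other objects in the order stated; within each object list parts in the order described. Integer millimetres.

cube([983, 261, 189]);
translate([0, 261, 189]) cube([983, 261, 189]);
translate([0, 522, 378]) cube([983, 261, 189]);
translate([0, 783, 567]) cube([983, 261, 189]);
translate([0, 1044, 756]) cube([983, 261, 189]);
translate([1113, 0, 0]) {
  cube([858, 238, 176]);
  translate([0, 238, 176]) cube([858, 238, 176]);
  translate([0, 476, 352]) cube([858, 238, 176]);
  translate([0, 714, 528]) cube([858, 238, 176]);
  translate([0, 952, 704]) cube([858, 238, 176]);
  translate([0, 1190, 880]) cube([858, 238, 176]);
  translate([0, 1428, 1056]) cube([858, 238, 176]);
  translate([0, 1666, 1232]) cube([858, 238, 176]);
  translate([0, 1904, 1408]) cube([858, 238, 176]);
}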